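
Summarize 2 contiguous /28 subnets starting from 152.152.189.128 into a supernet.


Original prefix: /28
Number of subnets: 2 = 2^1
New prefix = 28 - 1 = 27
Supernet: 152.152.189.128/27


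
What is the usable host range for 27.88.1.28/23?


Network: 27.88.0.0
Broadcast: 27.88.1.255
First usable = network + 1
Last usable = broadcast - 1
Range: 27.88.0.1 to 27.88.1.254


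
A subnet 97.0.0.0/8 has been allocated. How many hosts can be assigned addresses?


Host bits = 32 - 8 = 24
Total addresses = 2^24 = 16777216
Usable = total - 2 (network and broadcast)
Usable hosts: 16777214


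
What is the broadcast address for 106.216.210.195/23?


Network: 106.216.210.0/23
Host bits = 9
Set all host bits to 1:
Broadcast: 106.216.211.255


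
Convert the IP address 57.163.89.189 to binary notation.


57 = 00111001
163 = 10100011
89 = 01011001
189 = 10111101
Binary: 00111001.10100011.01011001.10111101


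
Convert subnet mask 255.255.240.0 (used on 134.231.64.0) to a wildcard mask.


Subnet mask: 255.255.240.0
Wildcard = 255.255.255.255 - subnet mask
255 - 255 = 0
255 - 255 = 0
255 - 240 = 15
255 - 0 = 255
Wildcard: 0.0.15.255


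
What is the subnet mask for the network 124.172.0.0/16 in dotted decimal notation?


/16 means 16 network bits, 16 host bits
Binary: 11111111111111110000000000000000
Mask: 255.255.0.0


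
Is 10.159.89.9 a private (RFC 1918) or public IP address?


RFC 1918 private ranges:
  10.0.0.0/8 (10.0.0.0 - 10.255.255.255)
  172.16.0.0/12 (172.16.0.0 - 172.31.255.255)
  192.168.0.0/16 (192.168.0.0 - 192.168.255.255)
Private (in 10.0.0.0/8)


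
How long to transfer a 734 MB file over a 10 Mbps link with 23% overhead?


Effective throughput = 10 * (1 - 23/100) = 7.7 Mbps
File size in Mb = 734 * 8 = 5872 Mb
Time = 5872 / 7.7
Time = 762.5974 seconds


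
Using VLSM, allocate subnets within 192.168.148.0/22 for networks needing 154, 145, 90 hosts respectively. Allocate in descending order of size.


154 hosts -> /24 (254 usable): 192.168.148.0/24
145 hosts -> /24 (254 usable): 192.168.149.0/24
90 hosts -> /25 (126 usable): 192.168.150.0/25
Allocation: 192.168.148.0/24 (154 hosts, 254 usable); 192.168.149.0/24 (145 hosts, 254 usable); 192.168.150.0/25 (90 hosts, 126 usable)


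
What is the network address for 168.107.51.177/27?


IP:   10101000.01101011.00110011.10110001
Mask: 11111111.11111111.11111111.11100000
AND operation:
Net:  10101000.01101011.00110011.10100000
Network: 168.107.51.160/27


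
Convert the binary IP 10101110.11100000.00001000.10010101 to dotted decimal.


10101110 = 174
11100000 = 224
00001000 = 8
10010101 = 149
IP: 174.224.8.149


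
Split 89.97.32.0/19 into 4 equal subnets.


New prefix = 19 + 2 = 21
Each subnet has 2048 addresses
  89.97.32.0/21
  89.97.40.0/21
  89.97.48.0/21
  89.97.56.0/21
Subnets: 89.97.32.0/21, 89.97.40.0/21, 89.97.48.0/21, 89.97.56.0/21


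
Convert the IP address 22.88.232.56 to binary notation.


22 = 00010110
88 = 01011000
232 = 11101000
56 = 00111000
Binary: 00010110.01011000.11101000.00111000


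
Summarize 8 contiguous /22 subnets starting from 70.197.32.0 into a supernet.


Original prefix: /22
Number of subnets: 8 = 2^3
New prefix = 22 - 3 = 19
Supernet: 70.197.32.0/19


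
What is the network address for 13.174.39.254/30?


IP:   00001101.10101110.00100111.11111110
Mask: 11111111.11111111.11111111.11111100
AND operation:
Net:  00001101.10101110.00100111.11111100
Network: 13.174.39.252/30


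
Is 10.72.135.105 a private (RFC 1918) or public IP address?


RFC 1918 private ranges:
  10.0.0.0/8 (10.0.0.0 - 10.255.255.255)
  172.16.0.0/12 (172.16.0.0 - 172.31.255.255)
  192.168.0.0/16 (192.168.0.0 - 192.168.255.255)
Private (in 10.0.0.0/8)


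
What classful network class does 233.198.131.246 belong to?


First octet: 233
Binary: 11101001
1110xxxx -> Class D (224-239)
Class D (multicast), default mask N/A


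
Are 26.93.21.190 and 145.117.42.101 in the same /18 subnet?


Mask: 255.255.192.0
26.93.21.190 AND mask = 26.93.0.0
145.117.42.101 AND mask = 145.117.0.0
No, different subnets (26.93.0.0 vs 145.117.0.0)


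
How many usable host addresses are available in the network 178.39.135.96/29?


Host bits = 32 - 29 = 3
Total addresses = 2^3 = 8
Usable = total - 2 (network and broadcast)
Usable hosts: 6


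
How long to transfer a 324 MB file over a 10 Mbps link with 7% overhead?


Effective throughput = 10 * (1 - 7/100) = 9.3 Mbps
File size in Mb = 324 * 8 = 2592 Mb
Time = 2592 / 9.3
Time = 278.7097 seconds


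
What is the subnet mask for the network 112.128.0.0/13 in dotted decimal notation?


/13 means 13 network bits, 19 host bits
Binary: 11111111111110000000000000000000
Mask: 255.248.0.0


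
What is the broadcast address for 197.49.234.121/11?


Network: 197.32.0.0/11
Host bits = 21
Set all host bits to 1:
Broadcast: 197.63.255.255


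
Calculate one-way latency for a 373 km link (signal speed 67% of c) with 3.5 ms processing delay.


Speed = 0.67 * 3e5 km/s = 201000 km/s
Propagation delay = 373 / 201000 = 0.0019 s = 1.8557 ms
Processing delay = 3.5 ms
Total one-way latency = 5.3557 ms


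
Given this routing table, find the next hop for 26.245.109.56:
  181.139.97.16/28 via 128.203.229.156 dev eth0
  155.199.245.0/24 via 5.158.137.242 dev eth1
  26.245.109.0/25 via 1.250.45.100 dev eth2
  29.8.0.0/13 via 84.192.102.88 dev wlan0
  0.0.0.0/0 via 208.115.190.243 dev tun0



Longest prefix match for 26.245.109.56:
  /28 181.139.97.16: no
  /24 155.199.245.0: no
  /25 26.245.109.0: MATCH
  /13 29.8.0.0: no
  /0 0.0.0.0: MATCH
Selected: next-hop 1.250.45.100 via eth2 (matched /25)


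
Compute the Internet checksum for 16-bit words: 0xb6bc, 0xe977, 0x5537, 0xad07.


Sum all words (with carry folding):
+ 0xb6bc = 0xb6bc
+ 0xe977 = 0xa034
+ 0x5537 = 0xf56b
+ 0xad07 = 0xa273
One's complement: ~0xa273
Checksum = 0x5d8c


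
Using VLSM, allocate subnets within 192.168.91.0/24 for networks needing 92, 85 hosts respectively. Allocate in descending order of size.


92 hosts -> /25 (126 usable): 192.168.91.0/25
85 hosts -> /25 (126 usable): 192.168.91.128/25
Allocation: 192.168.91.0/25 (92 hosts, 126 usable); 192.168.91.128/25 (85 hosts, 126 usable)


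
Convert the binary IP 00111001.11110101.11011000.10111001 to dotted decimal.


00111001 = 57
11110101 = 245
11011000 = 216
10111001 = 185
IP: 57.245.216.185


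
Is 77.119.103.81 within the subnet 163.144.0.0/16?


Subnet network: 163.144.0.0
Test IP AND mask: 77.119.0.0
No, 77.119.103.81 is not in 163.144.0.0/16


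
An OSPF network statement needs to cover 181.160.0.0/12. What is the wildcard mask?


Subnet mask: 255.240.0.0
Wildcard = 255.255.255.255 - subnet mask
255 - 255 = 0
255 - 240 = 15
255 - 0 = 255
255 - 0 = 255
Wildcard: 0.15.255.255


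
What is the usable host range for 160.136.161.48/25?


Network: 160.136.161.0
Broadcast: 160.136.161.127
First usable = network + 1
Last usable = broadcast - 1
Range: 160.136.161.1 to 160.136.161.126


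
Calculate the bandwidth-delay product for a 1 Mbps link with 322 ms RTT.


BDP = bandwidth * RTT
= 1 Mbps * 322 ms
= 1 * 1e6 * 322 / 1000 bits
= 322000 bits
= 40250 bytes
= 39.3066 KB
BDP = 322000 bits (40250 bytes)


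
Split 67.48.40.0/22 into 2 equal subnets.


New prefix = 22 + 1 = 23
Each subnet has 512 addresses
  67.48.40.0/23
  67.48.42.0/23
Subnets: 67.48.40.0/23, 67.48.42.0/23


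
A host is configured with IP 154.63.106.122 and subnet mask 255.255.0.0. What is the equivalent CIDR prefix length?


Binary: 11111111.11111111.00000000.00000000
Count leading 1s
Prefix: /16


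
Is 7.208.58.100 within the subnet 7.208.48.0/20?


Subnet network: 7.208.48.0
Test IP AND mask: 7.208.48.0
Yes, 7.208.58.100 is in 7.208.48.0/20


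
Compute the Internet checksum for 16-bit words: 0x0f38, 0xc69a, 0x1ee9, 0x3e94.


Sum all words (with carry folding):
+ 0x0f38 = 0x0f38
+ 0xc69a = 0xd5d2
+ 0x1ee9 = 0xf4bb
+ 0x3e94 = 0x3350
One's complement: ~0x3350
Checksum = 0xccaf


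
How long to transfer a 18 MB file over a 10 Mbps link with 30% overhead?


Effective throughput = 10 * (1 - 30/100) = 7 Mbps
File size in Mb = 18 * 8 = 144 Mb
Time = 144 / 7
Time = 20.5714 seconds


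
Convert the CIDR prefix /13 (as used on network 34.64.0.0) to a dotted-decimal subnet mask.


/13 means 13 network bits, 19 host bits
Binary: 11111111111110000000000000000000
Mask: 255.248.0.0


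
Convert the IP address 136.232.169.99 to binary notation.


136 = 10001000
232 = 11101000
169 = 10101001
99 = 01100011
Binary: 10001000.11101000.10101001.01100011


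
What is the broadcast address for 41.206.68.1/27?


Network: 41.206.68.0/27
Host bits = 5
Set all host bits to 1:
Broadcast: 41.206.68.31


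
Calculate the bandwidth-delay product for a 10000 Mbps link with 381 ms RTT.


BDP = bandwidth * RTT
= 10000 Mbps * 381 ms
= 10000 * 1e6 * 381 / 1000 bits
= 3810000000 bits
= 476250000 bytes
= 465087.8906 KB
BDP = 3810000000 bits (476250000 bytes)


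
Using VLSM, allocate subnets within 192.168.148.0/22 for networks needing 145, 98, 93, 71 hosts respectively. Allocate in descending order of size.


145 hosts -> /24 (254 usable): 192.168.148.0/24
98 hosts -> /25 (126 usable): 192.168.149.0/25
93 hosts -> /25 (126 usable): 192.168.149.128/25
71 hosts -> /25 (126 usable): 192.168.150.0/25
Allocation: 192.168.148.0/24 (145 hosts, 254 usable); 192.168.149.0/25 (98 hosts, 126 usable); 192.168.149.128/25 (93 hosts, 126 usable); 192.168.150.0/25 (71 hosts, 126 usable)


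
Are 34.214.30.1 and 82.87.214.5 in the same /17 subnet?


Mask: 255.255.128.0
34.214.30.1 AND mask = 34.214.0.0
82.87.214.5 AND mask = 82.87.128.0
No, different subnets (34.214.0.0 vs 82.87.128.0)


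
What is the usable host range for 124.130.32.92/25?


Network: 124.130.32.0
Broadcast: 124.130.32.127
First usable = network + 1
Last usable = broadcast - 1
Range: 124.130.32.1 to 124.130.32.126


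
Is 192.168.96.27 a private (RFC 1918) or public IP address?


RFC 1918 private ranges:
  10.0.0.0/8 (10.0.0.0 - 10.255.255.255)
  172.16.0.0/12 (172.16.0.0 - 172.31.255.255)
  192.168.0.0/16 (192.168.0.0 - 192.168.255.255)
Private (in 192.168.0.0/16)


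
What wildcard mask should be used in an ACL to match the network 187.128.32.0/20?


Subnet mask: 255.255.240.0
Wildcard = 255.255.255.255 - subnet mask
255 - 255 = 0
255 - 255 = 0
255 - 240 = 15
255 - 0 = 255
Wildcard: 0.0.15.255


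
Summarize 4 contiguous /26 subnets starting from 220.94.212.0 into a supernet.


Original prefix: /26
Number of subnets: 4 = 2^2
New prefix = 26 - 2 = 24
Supernet: 220.94.212.0/24


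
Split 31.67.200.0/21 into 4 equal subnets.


New prefix = 21 + 2 = 23
Each subnet has 512 addresses
  31.67.200.0/23
  31.67.202.0/23
  31.67.204.0/23
  31.67.206.0/23
Subnets: 31.67.200.0/23, 31.67.202.0/23, 31.67.204.0/23, 31.67.206.0/23


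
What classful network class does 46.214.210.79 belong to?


First octet: 46
Binary: 00101110
0xxxxxxx -> Class A (1-126)
Class A, default mask 255.0.0.0 (/8)


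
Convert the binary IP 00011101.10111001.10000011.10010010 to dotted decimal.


00011101 = 29
10111001 = 185
10000011 = 131
10010010 = 146
IP: 29.185.131.146


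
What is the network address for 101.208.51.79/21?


IP:   01100101.11010000.00110011.01001111
Mask: 11111111.11111111.11111000.00000000
AND operation:
Net:  01100101.11010000.00110000.00000000
Network: 101.208.48.0/21


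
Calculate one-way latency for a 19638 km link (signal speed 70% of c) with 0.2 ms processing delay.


Speed = 0.7 * 3e5 km/s = 210000 km/s
Propagation delay = 19638 / 210000 = 0.0935 s = 93.5143 ms
Processing delay = 0.2 ms
Total one-way latency = 93.7143 ms


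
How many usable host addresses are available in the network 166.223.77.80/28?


Host bits = 32 - 28 = 4
Total addresses = 2^4 = 16
Usable = total - 2 (network and broadcast)
Usable hosts: 14


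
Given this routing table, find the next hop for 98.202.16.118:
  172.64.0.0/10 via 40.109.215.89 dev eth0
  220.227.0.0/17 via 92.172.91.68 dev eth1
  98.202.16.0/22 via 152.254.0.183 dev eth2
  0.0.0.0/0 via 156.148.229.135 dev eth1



Longest prefix match for 98.202.16.118:
  /10 172.64.0.0: no
  /17 220.227.0.0: no
  /22 98.202.16.0: MATCH
  /0 0.0.0.0: MATCH
Selected: next-hop 152.254.0.183 via eth2 (matched /22)


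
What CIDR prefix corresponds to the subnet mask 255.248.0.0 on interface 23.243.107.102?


Binary: 11111111.11111000.00000000.00000000
Count leading 1s
Prefix: /13


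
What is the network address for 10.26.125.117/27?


IP:   00001010.00011010.01111101.01110101
Mask: 11111111.11111111.11111111.11100000
AND operation:
Net:  00001010.00011010.01111101.01100000
Network: 10.26.125.96/27


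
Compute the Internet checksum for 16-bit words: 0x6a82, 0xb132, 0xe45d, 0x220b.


Sum all words (with carry folding):
+ 0x6a82 = 0x6a82
+ 0xb132 = 0x1bb5
+ 0xe45d = 0x0013
+ 0x220b = 0x221e
One's complement: ~0x221e
Checksum = 0xdde1


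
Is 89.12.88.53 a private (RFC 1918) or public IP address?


RFC 1918 private ranges:
  10.0.0.0/8 (10.0.0.0 - 10.255.255.255)
  172.16.0.0/12 (172.16.0.0 - 172.31.255.255)
  192.168.0.0/16 (192.168.0.0 - 192.168.255.255)
Public (not in any RFC 1918 range)


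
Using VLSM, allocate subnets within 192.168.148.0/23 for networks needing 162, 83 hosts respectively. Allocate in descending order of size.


162 hosts -> /24 (254 usable): 192.168.148.0/24
83 hosts -> /25 (126 usable): 192.168.149.0/25
Allocation: 192.168.148.0/24 (162 hosts, 254 usable); 192.168.149.0/25 (83 hosts, 126 usable)


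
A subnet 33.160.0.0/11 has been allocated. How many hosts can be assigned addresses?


Host bits = 32 - 11 = 21
Total addresses = 2^21 = 2097152
Usable = total - 2 (network and broadcast)
Usable hosts: 2097150


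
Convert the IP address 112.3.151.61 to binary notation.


112 = 01110000
3 = 00000011
151 = 10010111
61 = 00111101
Binary: 01110000.00000011.10010111.00111101


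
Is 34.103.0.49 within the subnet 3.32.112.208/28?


Subnet network: 3.32.112.208
Test IP AND mask: 34.103.0.48
No, 34.103.0.49 is not in 3.32.112.208/28


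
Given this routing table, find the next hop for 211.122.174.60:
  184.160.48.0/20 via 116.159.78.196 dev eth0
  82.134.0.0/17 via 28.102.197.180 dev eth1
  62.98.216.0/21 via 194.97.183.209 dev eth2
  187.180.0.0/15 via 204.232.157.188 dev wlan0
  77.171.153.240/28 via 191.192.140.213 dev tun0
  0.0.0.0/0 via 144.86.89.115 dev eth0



Longest prefix match for 211.122.174.60:
  /20 184.160.48.0: no
  /17 82.134.0.0: no
  /21 62.98.216.0: no
  /15 187.180.0.0: no
  /28 77.171.153.240: no
  /0 0.0.0.0: MATCH
Selected: next-hop 144.86.89.115 via eth0 (matched /0)


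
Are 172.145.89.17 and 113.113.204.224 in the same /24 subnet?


Mask: 255.255.255.0
172.145.89.17 AND mask = 172.145.89.0
113.113.204.224 AND mask = 113.113.204.0
No, different subnets (172.145.89.0 vs 113.113.204.0)


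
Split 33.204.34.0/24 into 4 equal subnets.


New prefix = 24 + 2 = 26
Each subnet has 64 addresses
  33.204.34.0/26
  33.204.34.64/26
  33.204.34.128/26
  33.204.34.192/26
Subnets: 33.204.34.0/26, 33.204.34.64/26, 33.204.34.128/26, 33.204.34.192/26


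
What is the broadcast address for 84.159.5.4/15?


Network: 84.158.0.0/15
Host bits = 17
Set all host bits to 1:
Broadcast: 84.159.255.255


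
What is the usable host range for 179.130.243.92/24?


Network: 179.130.243.0
Broadcast: 179.130.243.255
First usable = network + 1
Last usable = broadcast - 1
Range: 179.130.243.1 to 179.130.243.254


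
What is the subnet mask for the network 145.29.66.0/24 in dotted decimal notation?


/24 means 24 network bits, 8 host bits
Binary: 11111111111111111111111100000000
Mask: 255.255.255.0


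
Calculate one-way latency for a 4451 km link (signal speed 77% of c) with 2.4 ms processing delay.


Speed = 0.77 * 3e5 km/s = 231000 km/s
Propagation delay = 4451 / 231000 = 0.0193 s = 19.2684 ms
Processing delay = 2.4 ms
Total one-way latency = 21.6684 ms


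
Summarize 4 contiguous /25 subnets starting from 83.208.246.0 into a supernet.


Original prefix: /25
Number of subnets: 4 = 2^2
New prefix = 25 - 2 = 23
Supernet: 83.208.246.0/23


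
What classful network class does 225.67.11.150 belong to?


First octet: 225
Binary: 11100001
1110xxxx -> Class D (224-239)
Class D (multicast), default mask N/A


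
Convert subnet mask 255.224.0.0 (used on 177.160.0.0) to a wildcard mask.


Subnet mask: 255.224.0.0
Wildcard = 255.255.255.255 - subnet mask
255 - 255 = 0
255 - 224 = 31
255 - 0 = 255
255 - 0 = 255
Wildcard: 0.31.255.255


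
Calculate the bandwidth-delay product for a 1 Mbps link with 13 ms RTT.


BDP = bandwidth * RTT
= 1 Mbps * 13 ms
= 1 * 1e6 * 13 / 1000 bits
= 13000 bits
= 1625 bytes
= 1.5869 KB
BDP = 13000 bits (1625 bytes)


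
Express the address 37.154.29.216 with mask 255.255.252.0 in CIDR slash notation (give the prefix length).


Binary: 11111111.11111111.11111100.00000000
Count leading 1s
Prefix: /22


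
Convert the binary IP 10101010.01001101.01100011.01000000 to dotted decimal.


10101010 = 170
01001101 = 77
01100011 = 99
01000000 = 64
IP: 170.77.99.64


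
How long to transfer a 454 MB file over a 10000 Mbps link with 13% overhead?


Effective throughput = 10000 * (1 - 13/100) = 8700 Mbps
File size in Mb = 454 * 8 = 3632 Mb
Time = 3632 / 8700
Time = 0.4175 seconds


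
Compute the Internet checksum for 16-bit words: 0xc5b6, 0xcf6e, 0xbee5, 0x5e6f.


Sum all words (with carry folding):
+ 0xc5b6 = 0xc5b6
+ 0xcf6e = 0x9525
+ 0xbee5 = 0x540b
+ 0x5e6f = 0xb27a
One's complement: ~0xb27a
Checksum = 0x4d85


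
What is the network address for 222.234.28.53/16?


IP:   11011110.11101010.00011100.00110101
Mask: 11111111.11111111.00000000.00000000
AND operation:
Net:  11011110.11101010.00000000.00000000
Network: 222.234.0.0/16


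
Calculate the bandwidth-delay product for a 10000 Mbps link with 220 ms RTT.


BDP = bandwidth * RTT
= 10000 Mbps * 220 ms
= 10000 * 1e6 * 220 / 1000 bits
= 2200000000 bits
= 275000000 bytes
= 268554.6875 KB
BDP = 2200000000 bits (275000000 bytes)


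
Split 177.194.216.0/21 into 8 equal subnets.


New prefix = 21 + 3 = 24
Each subnet has 256 addresses
  177.194.216.0/24
  177.194.217.0/24
  177.194.218.0/24
  177.194.219.0/24
  177.194.220.0/24
  177.194.221.0/24
  177.194.222.0/24
  177.194.223.0/24
Subnets: 177.194.216.0/24, 177.194.217.0/24, 177.194.218.0/24, 177.194.219.0/24, 177.194.220.0/24, 177.194.221.0/24, 177.194.222.0/24, 177.194.223.0/24


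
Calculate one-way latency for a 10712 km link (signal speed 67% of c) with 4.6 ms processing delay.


Speed = 0.67 * 3e5 km/s = 201000 km/s
Propagation delay = 10712 / 201000 = 0.0533 s = 53.2935 ms
Processing delay = 4.6 ms
Total one-way latency = 57.8935 ms


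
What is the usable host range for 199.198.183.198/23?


Network: 199.198.182.0
Broadcast: 199.198.183.255
First usable = network + 1
Last usable = broadcast - 1
Range: 199.198.182.1 to 199.198.183.254


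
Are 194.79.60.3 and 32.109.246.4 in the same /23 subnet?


Mask: 255.255.254.0
194.79.60.3 AND mask = 194.79.60.0
32.109.246.4 AND mask = 32.109.246.0
No, different subnets (194.79.60.0 vs 32.109.246.0)


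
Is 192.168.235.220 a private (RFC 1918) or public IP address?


RFC 1918 private ranges:
  10.0.0.0/8 (10.0.0.0 - 10.255.255.255)
  172.16.0.0/12 (172.16.0.0 - 172.31.255.255)
  192.168.0.0/16 (192.168.0.0 - 192.168.255.255)
Private (in 192.168.0.0/16)


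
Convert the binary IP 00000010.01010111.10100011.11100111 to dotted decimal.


00000010 = 2
01010111 = 87
10100011 = 163
11100111 = 231
IP: 2.87.163.231


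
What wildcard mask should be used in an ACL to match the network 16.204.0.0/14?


Subnet mask: 255.252.0.0
Wildcard = 255.255.255.255 - subnet mask
255 - 255 = 0
255 - 252 = 3
255 - 0 = 255
255 - 0 = 255
Wildcard: 0.3.255.255


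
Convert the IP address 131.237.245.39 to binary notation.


131 = 10000011
237 = 11101101
245 = 11110101
39 = 00100111
Binary: 10000011.11101101.11110101.00100111


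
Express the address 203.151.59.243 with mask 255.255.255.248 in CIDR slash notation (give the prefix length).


Binary: 11111111.11111111.11111111.11111000
Count leading 1s
Prefix: /29


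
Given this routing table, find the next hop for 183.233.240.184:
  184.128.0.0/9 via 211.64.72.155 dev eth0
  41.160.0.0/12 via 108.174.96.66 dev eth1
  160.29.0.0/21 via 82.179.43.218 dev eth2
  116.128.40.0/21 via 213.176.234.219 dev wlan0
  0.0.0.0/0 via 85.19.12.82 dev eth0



Longest prefix match for 183.233.240.184:
  /9 184.128.0.0: no
  /12 41.160.0.0: no
  /21 160.29.0.0: no
  /21 116.128.40.0: no
  /0 0.0.0.0: MATCH
Selected: next-hop 85.19.12.82 via eth0 (matched /0)


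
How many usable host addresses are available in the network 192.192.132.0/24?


Host bits = 32 - 24 = 8
Total addresses = 2^8 = 256
Usable = total - 2 (network and broadcast)
Usable hosts: 254


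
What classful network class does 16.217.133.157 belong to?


First octet: 16
Binary: 00010000
0xxxxxxx -> Class A (1-126)
Class A, default mask 255.0.0.0 (/8)


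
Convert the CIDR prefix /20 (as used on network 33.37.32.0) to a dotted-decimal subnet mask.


/20 means 20 network bits, 12 host bits
Binary: 11111111111111111111000000000000
Mask: 255.255.240.0


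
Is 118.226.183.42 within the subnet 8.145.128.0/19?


Subnet network: 8.145.128.0
Test IP AND mask: 118.226.160.0
No, 118.226.183.42 is not in 8.145.128.0/19


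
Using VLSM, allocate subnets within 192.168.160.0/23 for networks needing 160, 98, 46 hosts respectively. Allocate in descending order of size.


160 hosts -> /24 (254 usable): 192.168.160.0/24
98 hosts -> /25 (126 usable): 192.168.161.0/25
46 hosts -> /26 (62 usable): 192.168.161.128/26
Allocation: 192.168.160.0/24 (160 hosts, 254 usable); 192.168.161.0/25 (98 hosts, 126 usable); 192.168.161.128/26 (46 hosts, 62 usable)


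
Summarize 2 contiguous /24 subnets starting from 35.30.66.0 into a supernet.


Original prefix: /24
Number of subnets: 2 = 2^1
New prefix = 24 - 1 = 23
Supernet: 35.30.66.0/23


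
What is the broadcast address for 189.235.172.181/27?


Network: 189.235.172.160/27
Host bits = 5
Set all host bits to 1:
Broadcast: 189.235.172.191


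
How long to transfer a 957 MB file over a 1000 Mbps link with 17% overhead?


Effective throughput = 1000 * (1 - 17/100) = 830 Mbps
File size in Mb = 957 * 8 = 7656 Mb
Time = 7656 / 830
Time = 9.2241 seconds


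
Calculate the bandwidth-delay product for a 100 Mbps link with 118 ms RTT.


BDP = bandwidth * RTT
= 100 Mbps * 118 ms
= 100 * 1e6 * 118 / 1000 bits
= 11800000 bits
= 1475000 bytes
= 1440.4297 KB
BDP = 11800000 bits (1475000 bytes)


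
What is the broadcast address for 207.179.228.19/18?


Network: 207.179.192.0/18
Host bits = 14
Set all host bits to 1:
Broadcast: 207.179.255.255


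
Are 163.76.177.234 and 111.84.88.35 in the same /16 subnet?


Mask: 255.255.0.0
163.76.177.234 AND mask = 163.76.0.0
111.84.88.35 AND mask = 111.84.0.0
No, different subnets (163.76.0.0 vs 111.84.0.0)


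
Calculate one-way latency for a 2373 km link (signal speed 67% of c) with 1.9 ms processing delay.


Speed = 0.67 * 3e5 km/s = 201000 km/s
Propagation delay = 2373 / 201000 = 0.0118 s = 11.806 ms
Processing delay = 1.9 ms
Total one-way latency = 13.706 ms


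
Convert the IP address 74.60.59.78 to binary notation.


74 = 01001010
60 = 00111100
59 = 00111011
78 = 01001110
Binary: 01001010.00111100.00111011.01001110


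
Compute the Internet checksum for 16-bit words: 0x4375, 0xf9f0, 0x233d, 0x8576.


Sum all words (with carry folding):
+ 0x4375 = 0x4375
+ 0xf9f0 = 0x3d66
+ 0x233d = 0x60a3
+ 0x8576 = 0xe619
One's complement: ~0xe619
Checksum = 0x19e6


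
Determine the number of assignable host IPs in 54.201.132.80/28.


Host bits = 32 - 28 = 4
Total addresses = 2^4 = 16
Usable = total - 2 (network and broadcast)
Usable hosts: 14


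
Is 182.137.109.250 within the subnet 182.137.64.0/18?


Subnet network: 182.137.64.0
Test IP AND mask: 182.137.64.0
Yes, 182.137.109.250 is in 182.137.64.0/18


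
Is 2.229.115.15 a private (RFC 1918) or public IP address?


RFC 1918 private ranges:
  10.0.0.0/8 (10.0.0.0 - 10.255.255.255)
  172.16.0.0/12 (172.16.0.0 - 172.31.255.255)
  192.168.0.0/16 (192.168.0.0 - 192.168.255.255)
Public (not in any RFC 1918 range)


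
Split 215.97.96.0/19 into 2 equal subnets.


New prefix = 19 + 1 = 20
Each subnet has 4096 addresses
  215.97.96.0/20
  215.97.112.0/20
Subnets: 215.97.96.0/20, 215.97.112.0/20


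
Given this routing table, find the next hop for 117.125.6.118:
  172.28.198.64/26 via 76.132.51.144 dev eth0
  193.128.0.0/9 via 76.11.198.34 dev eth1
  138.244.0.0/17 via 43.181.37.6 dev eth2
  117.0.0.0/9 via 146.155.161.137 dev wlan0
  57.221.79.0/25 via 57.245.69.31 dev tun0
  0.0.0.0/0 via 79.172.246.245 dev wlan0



Longest prefix match for 117.125.6.118:
  /26 172.28.198.64: no
  /9 193.128.0.0: no
  /17 138.244.0.0: no
  /9 117.0.0.0: MATCH
  /25 57.221.79.0: no
  /0 0.0.0.0: MATCH
Selected: next-hop 146.155.161.137 via wlan0 (matched /9)


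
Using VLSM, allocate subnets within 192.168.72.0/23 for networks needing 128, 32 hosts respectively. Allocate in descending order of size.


128 hosts -> /24 (254 usable): 192.168.72.0/24
32 hosts -> /26 (62 usable): 192.168.73.0/26
Allocation: 192.168.72.0/24 (128 hosts, 254 usable); 192.168.73.0/26 (32 hosts, 62 usable)


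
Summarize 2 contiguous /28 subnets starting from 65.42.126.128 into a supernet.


Original prefix: /28
Number of subnets: 2 = 2^1
New prefix = 28 - 1 = 27
Supernet: 65.42.126.128/27


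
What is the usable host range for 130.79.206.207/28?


Network: 130.79.206.192
Broadcast: 130.79.206.207
First usable = network + 1
Last usable = broadcast - 1
Range: 130.79.206.193 to 130.79.206.206


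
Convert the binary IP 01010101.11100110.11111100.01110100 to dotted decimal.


01010101 = 85
11100110 = 230
11111100 = 252
01110100 = 116
IP: 85.230.252.116


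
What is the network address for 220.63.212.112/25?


IP:   11011100.00111111.11010100.01110000
Mask: 11111111.11111111.11111111.10000000
AND operation:
Net:  11011100.00111111.11010100.00000000
Network: 220.63.212.0/25


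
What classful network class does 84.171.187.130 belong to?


First octet: 84
Binary: 01010100
0xxxxxxx -> Class A (1-126)
Class A, default mask 255.0.0.0 (/8)


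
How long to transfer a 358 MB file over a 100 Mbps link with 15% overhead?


Effective throughput = 100 * (1 - 15/100) = 85 Mbps
File size in Mb = 358 * 8 = 2864 Mb
Time = 2864 / 85
Time = 33.6941 seconds


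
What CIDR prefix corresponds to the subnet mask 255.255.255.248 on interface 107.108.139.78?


Binary: 11111111.11111111.11111111.11111000
Count leading 1s
Prefix: /29


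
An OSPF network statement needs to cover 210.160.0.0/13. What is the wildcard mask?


Subnet mask: 255.248.0.0
Wildcard = 255.255.255.255 - subnet mask
255 - 255 = 0
255 - 248 = 7
255 - 0 = 255
255 - 0 = 255
Wildcard: 0.7.255.255


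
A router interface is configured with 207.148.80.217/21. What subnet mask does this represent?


/21 means 21 network bits, 11 host bits
Binary: 11111111111111111111100000000000
Mask: 255.255.248.0


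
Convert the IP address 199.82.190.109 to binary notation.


199 = 11000111
82 = 01010010
190 = 10111110
109 = 01101101
Binary: 11000111.01010010.10111110.01101101


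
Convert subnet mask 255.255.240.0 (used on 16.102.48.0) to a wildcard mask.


Subnet mask: 255.255.240.0
Wildcard = 255.255.255.255 - subnet mask
255 - 255 = 0
255 - 255 = 0
255 - 240 = 15
255 - 0 = 255
Wildcard: 0.0.15.255


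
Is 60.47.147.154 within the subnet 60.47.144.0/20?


Subnet network: 60.47.144.0
Test IP AND mask: 60.47.144.0
Yes, 60.47.147.154 is in 60.47.144.0/20


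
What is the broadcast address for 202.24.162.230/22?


Network: 202.24.160.0/22
Host bits = 10
Set all host bits to 1:
Broadcast: 202.24.163.255


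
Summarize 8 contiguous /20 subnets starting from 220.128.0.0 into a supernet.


Original prefix: /20
Number of subnets: 8 = 2^3
New prefix = 20 - 3 = 17
Supernet: 220.128.0.0/17


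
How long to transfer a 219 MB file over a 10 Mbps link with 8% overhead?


Effective throughput = 10 * (1 - 8/100) = 9.2 Mbps
File size in Mb = 219 * 8 = 1752 Mb
Time = 1752 / 9.2
Time = 190.4348 seconds


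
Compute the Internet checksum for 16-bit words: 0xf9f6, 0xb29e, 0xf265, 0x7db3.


Sum all words (with carry folding):
+ 0xf9f6 = 0xf9f6
+ 0xb29e = 0xac95
+ 0xf265 = 0x9efb
+ 0x7db3 = 0x1caf
One's complement: ~0x1caf
Checksum = 0xe350


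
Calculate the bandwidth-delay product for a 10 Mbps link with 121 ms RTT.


BDP = bandwidth * RTT
= 10 Mbps * 121 ms
= 10 * 1e6 * 121 / 1000 bits
= 1210000 bits
= 151250 bytes
= 147.7051 KB
BDP = 1210000 bits (151250 bytes)


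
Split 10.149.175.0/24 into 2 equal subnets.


New prefix = 24 + 1 = 25
Each subnet has 128 addresses
  10.149.175.0/25
  10.149.175.128/25
Subnets: 10.149.175.0/25, 10.149.175.128/25


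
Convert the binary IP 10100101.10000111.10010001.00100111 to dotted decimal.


10100101 = 165
10000111 = 135
10010001 = 145
00100111 = 39
IP: 165.135.145.39


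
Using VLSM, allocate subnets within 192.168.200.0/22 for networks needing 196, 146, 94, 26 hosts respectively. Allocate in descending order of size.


196 hosts -> /24 (254 usable): 192.168.200.0/24
146 hosts -> /24 (254 usable): 192.168.201.0/24
94 hosts -> /25 (126 usable): 192.168.202.0/25
26 hosts -> /27 (30 usable): 192.168.202.128/27
Allocation: 192.168.200.0/24 (196 hosts, 254 usable); 192.168.201.0/24 (146 hosts, 254 usable); 192.168.202.0/25 (94 hosts, 126 usable); 192.168.202.128/27 (26 hosts, 30 usable)


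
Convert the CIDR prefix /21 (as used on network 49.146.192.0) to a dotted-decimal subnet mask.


/21 means 21 network bits, 11 host bits
Binary: 11111111111111111111100000000000
Mask: 255.255.248.0


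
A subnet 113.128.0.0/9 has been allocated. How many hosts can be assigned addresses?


Host bits = 32 - 9 = 23
Total addresses = 2^23 = 8388608
Usable = total - 2 (network and broadcast)
Usable hosts: 8388606


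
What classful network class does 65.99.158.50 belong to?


First octet: 65
Binary: 01000001
0xxxxxxx -> Class A (1-126)
Class A, default mask 255.0.0.0 (/8)


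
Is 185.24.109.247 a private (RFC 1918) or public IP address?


RFC 1918 private ranges:
  10.0.0.0/8 (10.0.0.0 - 10.255.255.255)
  172.16.0.0/12 (172.16.0.0 - 172.31.255.255)
  192.168.0.0/16 (192.168.0.0 - 192.168.255.255)
Public (not in any RFC 1918 range)


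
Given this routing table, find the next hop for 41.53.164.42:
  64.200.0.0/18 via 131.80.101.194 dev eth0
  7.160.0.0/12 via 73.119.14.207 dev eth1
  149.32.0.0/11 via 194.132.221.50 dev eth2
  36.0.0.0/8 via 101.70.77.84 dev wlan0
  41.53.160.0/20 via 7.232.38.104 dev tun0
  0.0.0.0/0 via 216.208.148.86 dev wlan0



Longest prefix match for 41.53.164.42:
  /18 64.200.0.0: no
  /12 7.160.0.0: no
  /11 149.32.0.0: no
  /8 36.0.0.0: no
  /20 41.53.160.0: MATCH
  /0 0.0.0.0: MATCH
Selected: next-hop 7.232.38.104 via tun0 (matched /20)


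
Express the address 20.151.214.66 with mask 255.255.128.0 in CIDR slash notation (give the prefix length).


Binary: 11111111.11111111.10000000.00000000
Count leading 1s
Prefix: /17


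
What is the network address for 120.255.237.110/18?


IP:   01111000.11111111.11101101.01101110
Mask: 11111111.11111111.11000000.00000000
AND operation:
Net:  01111000.11111111.11000000.00000000
Network: 120.255.192.0/18


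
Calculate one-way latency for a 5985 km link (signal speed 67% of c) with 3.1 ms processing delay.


Speed = 0.67 * 3e5 km/s = 201000 km/s
Propagation delay = 5985 / 201000 = 0.0298 s = 29.7761 ms
Processing delay = 3.1 ms
Total one-way latency = 32.8761 ms


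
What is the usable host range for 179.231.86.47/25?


Network: 179.231.86.0
Broadcast: 179.231.86.127
First usable = network + 1
Last usable = broadcast - 1
Range: 179.231.86.1 to 179.231.86.126


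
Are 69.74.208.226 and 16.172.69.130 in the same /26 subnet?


Mask: 255.255.255.192
69.74.208.226 AND mask = 69.74.208.192
16.172.69.130 AND mask = 16.172.69.128
No, different subnets (69.74.208.192 vs 16.172.69.128)


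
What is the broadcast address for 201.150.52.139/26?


Network: 201.150.52.128/26
Host bits = 6
Set all host bits to 1:
Broadcast: 201.150.52.191


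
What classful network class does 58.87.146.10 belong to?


First octet: 58
Binary: 00111010
0xxxxxxx -> Class A (1-126)
Class A, default mask 255.0.0.0 (/8)


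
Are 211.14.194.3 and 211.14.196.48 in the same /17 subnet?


Mask: 255.255.128.0
211.14.194.3 AND mask = 211.14.128.0
211.14.196.48 AND mask = 211.14.128.0
Yes, same subnet (211.14.128.0)


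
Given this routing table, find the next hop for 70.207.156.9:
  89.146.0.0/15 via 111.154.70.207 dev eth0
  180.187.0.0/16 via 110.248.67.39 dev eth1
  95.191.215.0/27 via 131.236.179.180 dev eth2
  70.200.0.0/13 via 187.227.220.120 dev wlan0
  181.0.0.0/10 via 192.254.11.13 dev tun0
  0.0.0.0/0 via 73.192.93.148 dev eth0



Longest prefix match for 70.207.156.9:
  /15 89.146.0.0: no
  /16 180.187.0.0: no
  /27 95.191.215.0: no
  /13 70.200.0.0: MATCH
  /10 181.0.0.0: no
  /0 0.0.0.0: MATCH
Selected: next-hop 187.227.220.120 via wlan0 (matched /13)


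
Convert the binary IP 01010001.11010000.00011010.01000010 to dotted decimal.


01010001 = 81
11010000 = 208
00011010 = 26
01000010 = 66
IP: 81.208.26.66


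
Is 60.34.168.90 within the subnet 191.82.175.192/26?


Subnet network: 191.82.175.192
Test IP AND mask: 60.34.168.64
No, 60.34.168.90 is not in 191.82.175.192/26


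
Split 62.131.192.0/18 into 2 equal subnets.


New prefix = 18 + 1 = 19
Each subnet has 8192 addresses
  62.131.192.0/19
  62.131.224.0/19
Subnets: 62.131.192.0/19, 62.131.224.0/19


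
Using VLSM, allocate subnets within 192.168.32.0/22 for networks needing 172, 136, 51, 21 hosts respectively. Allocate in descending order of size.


172 hosts -> /24 (254 usable): 192.168.32.0/24
136 hosts -> /24 (254 usable): 192.168.33.0/24
51 hosts -> /26 (62 usable): 192.168.34.0/26
21 hosts -> /27 (30 usable): 192.168.34.64/27
Allocation: 192.168.32.0/24 (172 hosts, 254 usable); 192.168.33.0/24 (136 hosts, 254 usable); 192.168.34.0/26 (51 hosts, 62 usable); 192.168.34.64/27 (21 hosts, 30 usable)


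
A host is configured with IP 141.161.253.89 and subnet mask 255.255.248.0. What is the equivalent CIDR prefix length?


Binary: 11111111.11111111.11111000.00000000
Count leading 1s
Prefix: /21


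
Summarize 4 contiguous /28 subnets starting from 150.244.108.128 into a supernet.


Original prefix: /28
Number of subnets: 4 = 2^2
New prefix = 28 - 2 = 26
Supernet: 150.244.108.128/26


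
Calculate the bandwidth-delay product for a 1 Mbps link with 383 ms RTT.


BDP = bandwidth * RTT
= 1 Mbps * 383 ms
= 1 * 1e6 * 383 / 1000 bits
= 383000 bits
= 47875 bytes
= 46.7529 KB
BDP = 383000 bits (47875 bytes)


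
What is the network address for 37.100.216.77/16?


IP:   00100101.01100100.11011000.01001101
Mask: 11111111.11111111.00000000.00000000
AND operation:
Net:  00100101.01100100.00000000.00000000
Network: 37.100.0.0/16


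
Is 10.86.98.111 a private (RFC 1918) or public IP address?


RFC 1918 private ranges:
  10.0.0.0/8 (10.0.0.0 - 10.255.255.255)
  172.16.0.0/12 (172.16.0.0 - 172.31.255.255)
  192.168.0.0/16 (192.168.0.0 - 192.168.255.255)
Private (in 10.0.0.0/8)


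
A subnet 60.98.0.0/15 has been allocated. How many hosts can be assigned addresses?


Host bits = 32 - 15 = 17
Total addresses = 2^17 = 131072
Usable = total - 2 (network and broadcast)
Usable hosts: 131070


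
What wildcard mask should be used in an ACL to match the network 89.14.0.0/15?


Subnet mask: 255.254.0.0
Wildcard = 255.255.255.255 - subnet mask
255 - 255 = 0
255 - 254 = 1
255 - 0 = 255
255 - 0 = 255
Wildcard: 0.1.255.255


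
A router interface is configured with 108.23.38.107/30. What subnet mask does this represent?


/30 means 30 network bits, 2 host bits
Binary: 11111111111111111111111111111100
Mask: 255.255.255.252


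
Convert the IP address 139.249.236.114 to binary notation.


139 = 10001011
249 = 11111001
236 = 11101100
114 = 01110010
Binary: 10001011.11111001.11101100.01110010


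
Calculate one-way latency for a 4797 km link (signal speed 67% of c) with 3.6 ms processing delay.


Speed = 0.67 * 3e5 km/s = 201000 km/s
Propagation delay = 4797 / 201000 = 0.0239 s = 23.8657 ms
Processing delay = 3.6 ms
Total one-way latency = 27.4657 ms


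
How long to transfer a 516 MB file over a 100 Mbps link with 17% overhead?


Effective throughput = 100 * (1 - 17/100) = 83 Mbps
File size in Mb = 516 * 8 = 4128 Mb
Time = 4128 / 83
Time = 49.7349 seconds


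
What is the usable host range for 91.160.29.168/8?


Network: 91.0.0.0
Broadcast: 91.255.255.255
First usable = network + 1
Last usable = broadcast - 1
Range: 91.0.0.1 to 91.255.255.254


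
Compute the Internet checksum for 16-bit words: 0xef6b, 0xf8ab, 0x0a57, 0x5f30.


Sum all words (with carry folding):
+ 0xef6b = 0xef6b
+ 0xf8ab = 0xe817
+ 0x0a57 = 0xf26e
+ 0x5f30 = 0x519f
One's complement: ~0x519f
Checksum = 0xae60


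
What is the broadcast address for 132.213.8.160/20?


Network: 132.213.0.0/20
Host bits = 12
Set all host bits to 1:
Broadcast: 132.213.15.255


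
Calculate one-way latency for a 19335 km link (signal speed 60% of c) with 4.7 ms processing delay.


Speed = 0.6 * 3e5 km/s = 180000 km/s
Propagation delay = 19335 / 180000 = 0.1074 s = 107.4167 ms
Processing delay = 4.7 ms
Total one-way latency = 112.1167 ms


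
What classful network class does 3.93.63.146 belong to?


First octet: 3
Binary: 00000011
0xxxxxxx -> Class A (1-126)
Class A, default mask 255.0.0.0 (/8)


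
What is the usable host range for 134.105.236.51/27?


Network: 134.105.236.32
Broadcast: 134.105.236.63
First usable = network + 1
Last usable = broadcast - 1
Range: 134.105.236.33 to 134.105.236.62


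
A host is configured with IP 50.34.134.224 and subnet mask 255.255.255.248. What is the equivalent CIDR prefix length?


Binary: 11111111.11111111.11111111.11111000
Count leading 1s
Prefix: /29


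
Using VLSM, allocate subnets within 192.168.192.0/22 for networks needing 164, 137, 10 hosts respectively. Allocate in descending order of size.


164 hosts -> /24 (254 usable): 192.168.192.0/24
137 hosts -> /24 (254 usable): 192.168.193.0/24
10 hosts -> /28 (14 usable): 192.168.194.0/28
Allocation: 192.168.192.0/24 (164 hosts, 254 usable); 192.168.193.0/24 (137 hosts, 254 usable); 192.168.194.0/28 (10 hosts, 14 usable)


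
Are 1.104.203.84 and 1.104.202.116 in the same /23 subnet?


Mask: 255.255.254.0
1.104.203.84 AND mask = 1.104.202.0
1.104.202.116 AND mask = 1.104.202.0
Yes, same subnet (1.104.202.0)


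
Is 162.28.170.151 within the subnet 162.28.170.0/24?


Subnet network: 162.28.170.0
Test IP AND mask: 162.28.170.0
Yes, 162.28.170.151 is in 162.28.170.0/24


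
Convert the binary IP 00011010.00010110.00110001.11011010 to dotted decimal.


00011010 = 26
00010110 = 22
00110001 = 49
11011010 = 218
IP: 26.22.49.218


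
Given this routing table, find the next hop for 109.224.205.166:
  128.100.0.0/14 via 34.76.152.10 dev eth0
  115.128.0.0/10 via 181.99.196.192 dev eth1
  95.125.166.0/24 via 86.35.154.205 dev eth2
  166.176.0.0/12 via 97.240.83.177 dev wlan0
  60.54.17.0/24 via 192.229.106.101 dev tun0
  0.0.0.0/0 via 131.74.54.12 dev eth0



Longest prefix match for 109.224.205.166:
  /14 128.100.0.0: no
  /10 115.128.0.0: no
  /24 95.125.166.0: no
  /12 166.176.0.0: no
  /24 60.54.17.0: no
  /0 0.0.0.0: MATCH
Selected: next-hop 131.74.54.12 via eth0 (matched /0)
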